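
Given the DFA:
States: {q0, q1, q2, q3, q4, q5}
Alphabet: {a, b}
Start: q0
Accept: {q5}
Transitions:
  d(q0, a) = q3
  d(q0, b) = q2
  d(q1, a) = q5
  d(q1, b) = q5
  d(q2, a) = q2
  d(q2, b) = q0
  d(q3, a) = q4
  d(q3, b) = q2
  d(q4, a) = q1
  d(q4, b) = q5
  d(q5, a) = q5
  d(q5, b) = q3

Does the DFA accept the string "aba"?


Trace: q0 -> q3 -> q2 -> q2
Final state: q2
Accept states: {q5}

No, rejected (final state q2 is not an accept state)


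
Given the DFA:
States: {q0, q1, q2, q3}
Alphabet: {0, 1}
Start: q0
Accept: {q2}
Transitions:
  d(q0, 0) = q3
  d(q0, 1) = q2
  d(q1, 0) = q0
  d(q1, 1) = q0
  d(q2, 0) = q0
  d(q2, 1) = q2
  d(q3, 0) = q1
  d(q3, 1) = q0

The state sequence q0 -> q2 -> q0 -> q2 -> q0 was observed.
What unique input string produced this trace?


Trace back each transition to find the symbol:
  q0 --[1]--> q2
  q2 --[0]--> q0
  q0 --[1]--> q2
  q2 --[0]--> q0

"1010"


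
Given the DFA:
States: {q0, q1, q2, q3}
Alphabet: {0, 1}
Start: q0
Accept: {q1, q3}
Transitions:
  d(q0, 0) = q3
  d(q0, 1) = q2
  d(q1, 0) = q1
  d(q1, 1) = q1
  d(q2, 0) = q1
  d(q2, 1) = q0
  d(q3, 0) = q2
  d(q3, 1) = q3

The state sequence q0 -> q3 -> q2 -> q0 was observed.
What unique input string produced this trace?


Trace back each transition to find the symbol:
  q0 --[0]--> q3
  q3 --[0]--> q2
  q2 --[1]--> q0

"001"


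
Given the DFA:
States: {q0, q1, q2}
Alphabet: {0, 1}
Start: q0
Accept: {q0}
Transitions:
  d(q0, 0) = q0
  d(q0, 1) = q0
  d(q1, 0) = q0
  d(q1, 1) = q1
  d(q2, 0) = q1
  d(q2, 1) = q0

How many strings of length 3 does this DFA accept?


Enumerating all length-3 strings:
  "000" -> q0 [accept]
  "001" -> q0 [accept]
  "010" -> q0 [accept]
  "011" -> q0 [accept]
  "100" -> q0 [accept]
  "101" -> q0 [accept]
  "110" -> q0 [accept]
  "111" -> q0 [accept]

8 out of 8


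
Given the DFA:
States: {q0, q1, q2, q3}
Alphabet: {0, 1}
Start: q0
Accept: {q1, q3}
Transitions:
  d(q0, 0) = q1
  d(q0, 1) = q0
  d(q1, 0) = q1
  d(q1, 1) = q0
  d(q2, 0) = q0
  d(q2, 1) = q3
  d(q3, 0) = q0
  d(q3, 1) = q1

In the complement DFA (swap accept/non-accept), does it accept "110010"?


Trace: q0 -> q0 -> q0 -> q1 -> q1 -> q0 -> q1
Final: q1
Original accept: {q1, q3}
Complement: q1 is in original accept

No, complement rejects (original accepts)


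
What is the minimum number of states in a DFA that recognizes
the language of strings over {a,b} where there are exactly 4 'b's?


States: count = 0, 1, ..., 4 (that's 5 states), plus a dead state for count > 4.
Total: 5 + 1 = 6. Accept = count-4 state.

6


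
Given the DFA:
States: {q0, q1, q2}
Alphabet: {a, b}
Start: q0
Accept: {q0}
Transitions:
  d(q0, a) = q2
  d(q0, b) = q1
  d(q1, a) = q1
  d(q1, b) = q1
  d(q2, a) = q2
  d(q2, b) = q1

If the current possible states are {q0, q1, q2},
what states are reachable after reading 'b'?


Apply transition on 'b' from each current state:
  d(q0, b) = q1
  d(q1, b) = q1
  d(q2, b) = q1

{q1}


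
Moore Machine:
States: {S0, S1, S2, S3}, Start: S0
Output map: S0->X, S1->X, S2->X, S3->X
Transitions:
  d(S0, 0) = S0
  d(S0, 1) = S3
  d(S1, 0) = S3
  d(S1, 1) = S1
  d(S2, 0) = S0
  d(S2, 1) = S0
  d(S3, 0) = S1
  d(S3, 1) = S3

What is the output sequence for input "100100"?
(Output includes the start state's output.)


Start: S0 (output X)
  --1--> S3 (output X)
  --0--> S1 (output X)
  --0--> S3 (output X)
  --1--> S3 (output X)
  --0--> S1 (output X)
  --0--> S3 (output X)

"XXXXXXX"


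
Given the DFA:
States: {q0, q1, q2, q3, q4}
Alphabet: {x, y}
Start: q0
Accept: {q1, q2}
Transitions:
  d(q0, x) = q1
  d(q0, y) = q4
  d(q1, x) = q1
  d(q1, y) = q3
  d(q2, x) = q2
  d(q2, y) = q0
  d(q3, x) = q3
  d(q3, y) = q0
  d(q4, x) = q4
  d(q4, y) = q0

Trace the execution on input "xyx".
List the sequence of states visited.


Input: xyx
d(q0, x) = q1
d(q1, y) = q3
d(q3, x) = q3


q0 -> q1 -> q3 -> q3


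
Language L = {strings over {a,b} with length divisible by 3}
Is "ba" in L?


length = 2; 2 mod 3 = 2

No, "ba" is not in L


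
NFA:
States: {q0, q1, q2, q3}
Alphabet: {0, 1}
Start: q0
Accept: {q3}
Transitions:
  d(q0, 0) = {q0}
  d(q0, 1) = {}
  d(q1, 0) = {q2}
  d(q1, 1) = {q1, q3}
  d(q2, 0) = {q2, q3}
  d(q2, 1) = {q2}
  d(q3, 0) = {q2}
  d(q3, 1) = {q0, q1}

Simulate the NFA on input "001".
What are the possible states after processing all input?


Start: {q0}
  --0--> {q0}
  --0--> {q0}
  --1--> {}

{} (empty set, no valid transitions)


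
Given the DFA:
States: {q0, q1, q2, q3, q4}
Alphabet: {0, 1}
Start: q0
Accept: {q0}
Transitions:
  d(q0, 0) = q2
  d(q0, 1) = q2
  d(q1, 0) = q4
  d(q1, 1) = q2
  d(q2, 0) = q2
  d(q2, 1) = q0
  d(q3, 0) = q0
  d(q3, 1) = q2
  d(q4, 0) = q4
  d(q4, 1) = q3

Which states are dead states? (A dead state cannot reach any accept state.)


Forward reachability from each state:
  q0 -> reaches accept state q0 (live)
  q1 -> reaches accept state q0 (live)
  q2 -> reaches accept state q0 (live)
  q3 -> reaches accept state q0 (live)
  q4 -> reaches accept state q0 (live)

None (all states can reach an accept state)


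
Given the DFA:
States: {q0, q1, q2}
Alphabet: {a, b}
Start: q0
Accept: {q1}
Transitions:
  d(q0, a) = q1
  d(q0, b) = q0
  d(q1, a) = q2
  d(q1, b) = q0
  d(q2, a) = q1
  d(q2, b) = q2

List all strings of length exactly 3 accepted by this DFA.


All strings of length 3: 8 total
Accepted: 3

"aaa", "aba", "bba"


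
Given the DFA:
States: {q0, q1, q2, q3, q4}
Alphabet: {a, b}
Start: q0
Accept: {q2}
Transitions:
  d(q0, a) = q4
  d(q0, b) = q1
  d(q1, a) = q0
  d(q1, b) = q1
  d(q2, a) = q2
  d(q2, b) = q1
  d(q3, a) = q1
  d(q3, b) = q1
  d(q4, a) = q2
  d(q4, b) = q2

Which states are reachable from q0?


BFS from q0:
  layer 0: {q0}
  layer 1: {q1, q4}
  layer 2: {q2}

{q0, q1, q2, q4}


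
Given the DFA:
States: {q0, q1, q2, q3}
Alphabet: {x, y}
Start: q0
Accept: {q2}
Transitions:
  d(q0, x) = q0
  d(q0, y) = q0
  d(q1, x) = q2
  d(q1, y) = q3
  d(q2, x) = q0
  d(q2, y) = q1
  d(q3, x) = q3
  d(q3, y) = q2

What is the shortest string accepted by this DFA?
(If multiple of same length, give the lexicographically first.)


BFS by string length (lex-first path to each state shown):
  len 0: q0<-""
  len 1: q0<-"x"
  len 2: q0<-"xx"
  len 3: q0<-"xxx"
  len 4: q0<-"xxxx"
  len 5: q0<-"xxxxx"
  len 6: q0<-"xxxxxx"
  len 7: q0<-"xxxxxxx"
  len 8: q0<-"xxxxxxxx"

No string accepted (empty language)


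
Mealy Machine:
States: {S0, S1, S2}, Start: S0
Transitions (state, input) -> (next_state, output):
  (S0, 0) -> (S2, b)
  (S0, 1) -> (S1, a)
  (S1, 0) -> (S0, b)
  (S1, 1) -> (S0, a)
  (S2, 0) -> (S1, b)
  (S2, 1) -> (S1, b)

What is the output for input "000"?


Step-by-step:
  (S0, 0) -> (S2, b)
  (S2, 0) -> (S1, b)
  (S1, 0) -> (S0, b)

"bbb"


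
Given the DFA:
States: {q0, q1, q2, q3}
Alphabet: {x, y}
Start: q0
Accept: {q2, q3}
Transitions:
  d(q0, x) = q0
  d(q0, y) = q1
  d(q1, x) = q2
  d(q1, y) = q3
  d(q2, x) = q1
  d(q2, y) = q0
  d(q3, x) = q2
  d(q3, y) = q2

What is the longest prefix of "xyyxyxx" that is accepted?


Run the DFA, marking each prefix where the state is accepting:
  "" -> q0 [reject]
  "x" -> q0 [reject]
  "xy" -> q1 [reject]
  "xyy" -> q3 [accept]
  "xyyx" -> q2 [accept]
  "xyyxy" -> q0 [reject]
  "xyyxyx" -> q0 [reject]
  "xyyxyxx" -> q0 [reject]

"xyyx"


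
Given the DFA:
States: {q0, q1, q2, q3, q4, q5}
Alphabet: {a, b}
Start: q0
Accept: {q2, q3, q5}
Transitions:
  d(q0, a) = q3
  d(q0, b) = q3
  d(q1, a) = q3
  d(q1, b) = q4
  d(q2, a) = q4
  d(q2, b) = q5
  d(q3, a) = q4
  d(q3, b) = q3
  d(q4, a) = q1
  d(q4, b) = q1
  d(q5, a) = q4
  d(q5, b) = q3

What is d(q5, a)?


Looking up transition d(q5, a)

q4


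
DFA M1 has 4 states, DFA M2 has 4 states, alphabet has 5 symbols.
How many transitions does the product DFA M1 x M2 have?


Product DFA has 4 * 4 = 16 states.
Each has 5 transitions: 16 * 5 = 80

80


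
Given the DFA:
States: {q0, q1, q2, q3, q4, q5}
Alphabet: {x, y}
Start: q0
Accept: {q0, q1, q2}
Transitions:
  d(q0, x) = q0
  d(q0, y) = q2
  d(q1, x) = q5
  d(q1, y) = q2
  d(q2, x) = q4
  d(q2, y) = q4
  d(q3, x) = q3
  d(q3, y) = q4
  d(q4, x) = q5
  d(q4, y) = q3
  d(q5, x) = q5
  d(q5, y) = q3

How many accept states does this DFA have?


Accept states listed: {q0, q1, q2}
Counting: q0(1) q1(2) q2(3)

3


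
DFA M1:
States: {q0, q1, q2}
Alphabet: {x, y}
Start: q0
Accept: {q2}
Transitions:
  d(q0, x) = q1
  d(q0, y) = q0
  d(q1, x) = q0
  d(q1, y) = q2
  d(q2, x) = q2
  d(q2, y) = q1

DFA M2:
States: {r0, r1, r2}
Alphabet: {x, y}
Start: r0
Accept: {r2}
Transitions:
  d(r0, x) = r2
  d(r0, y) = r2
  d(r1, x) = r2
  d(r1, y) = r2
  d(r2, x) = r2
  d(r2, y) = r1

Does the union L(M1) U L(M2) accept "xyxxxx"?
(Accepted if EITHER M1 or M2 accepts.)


M1: final=q2 accepted=True
M2: final=r2 accepted=True

Yes, union accepts


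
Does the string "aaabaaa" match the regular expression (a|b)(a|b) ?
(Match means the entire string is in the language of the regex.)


|string| = 7; first = 'a'; last = 'a'

No, "aaabaaa" does not match (a|b)(a|b)


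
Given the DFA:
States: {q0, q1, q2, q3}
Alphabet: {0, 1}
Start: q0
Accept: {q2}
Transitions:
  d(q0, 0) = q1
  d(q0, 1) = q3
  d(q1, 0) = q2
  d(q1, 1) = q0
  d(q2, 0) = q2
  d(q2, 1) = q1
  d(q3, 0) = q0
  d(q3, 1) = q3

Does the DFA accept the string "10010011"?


Trace: q0 -> q3 -> q0 -> q1 -> q0 -> q1 -> q2 -> q1 -> q0
Final state: q0
Accept states: {q2}

No, rejected (final state q0 is not an accept state)


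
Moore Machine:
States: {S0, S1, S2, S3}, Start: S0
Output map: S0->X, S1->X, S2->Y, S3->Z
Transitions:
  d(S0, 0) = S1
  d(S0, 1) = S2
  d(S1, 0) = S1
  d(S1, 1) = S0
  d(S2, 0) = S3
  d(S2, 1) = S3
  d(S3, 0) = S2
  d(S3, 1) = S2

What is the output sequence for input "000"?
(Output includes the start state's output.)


Start: S0 (output X)
  --0--> S1 (output X)
  --0--> S1 (output X)
  --0--> S1 (output X)

"XXXX"


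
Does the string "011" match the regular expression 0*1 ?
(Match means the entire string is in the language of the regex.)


|string| = 3; first = '0'; last = '1'

No, "011" does not match 0*1


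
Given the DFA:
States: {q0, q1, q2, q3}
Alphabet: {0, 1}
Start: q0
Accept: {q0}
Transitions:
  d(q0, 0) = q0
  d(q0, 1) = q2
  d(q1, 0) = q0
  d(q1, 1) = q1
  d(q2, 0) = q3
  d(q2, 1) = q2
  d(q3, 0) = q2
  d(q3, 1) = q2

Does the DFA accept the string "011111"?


Trace: q0 -> q0 -> q2 -> q2 -> q2 -> q2 -> q2
Final state: q2
Accept states: {q0}

No, rejected (final state q2 is not an accept state)


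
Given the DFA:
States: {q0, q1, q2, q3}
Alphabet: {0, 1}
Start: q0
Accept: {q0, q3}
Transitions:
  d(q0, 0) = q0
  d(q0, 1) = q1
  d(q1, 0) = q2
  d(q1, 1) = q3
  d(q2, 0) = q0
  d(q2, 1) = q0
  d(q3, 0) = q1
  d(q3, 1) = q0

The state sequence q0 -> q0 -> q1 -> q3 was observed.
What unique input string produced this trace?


Trace back each transition to find the symbol:
  q0 --[0]--> q0
  q0 --[1]--> q1
  q1 --[1]--> q3

"011"


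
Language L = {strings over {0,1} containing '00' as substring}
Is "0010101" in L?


'00' occurs at index 0

Yes, "0010101" is in L


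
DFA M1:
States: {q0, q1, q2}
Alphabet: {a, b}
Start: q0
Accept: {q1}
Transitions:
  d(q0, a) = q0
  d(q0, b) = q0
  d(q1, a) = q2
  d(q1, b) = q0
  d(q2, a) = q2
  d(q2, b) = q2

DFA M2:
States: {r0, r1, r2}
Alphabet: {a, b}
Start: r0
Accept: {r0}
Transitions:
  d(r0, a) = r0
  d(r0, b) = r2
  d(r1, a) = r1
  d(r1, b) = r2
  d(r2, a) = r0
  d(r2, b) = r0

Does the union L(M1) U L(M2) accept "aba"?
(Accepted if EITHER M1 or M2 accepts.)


M1: final=q0 accepted=False
M2: final=r0 accepted=True

Yes, union accepts


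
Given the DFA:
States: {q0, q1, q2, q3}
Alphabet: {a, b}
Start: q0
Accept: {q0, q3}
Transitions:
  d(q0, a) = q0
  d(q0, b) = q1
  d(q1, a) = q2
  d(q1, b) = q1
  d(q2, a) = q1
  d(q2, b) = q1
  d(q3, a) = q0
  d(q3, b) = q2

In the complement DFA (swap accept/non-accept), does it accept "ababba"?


Trace: q0 -> q0 -> q1 -> q2 -> q1 -> q1 -> q2
Final: q2
Original accept: {q0, q3}
Complement: q2 is not in original accept

Yes, complement accepts (original rejects)


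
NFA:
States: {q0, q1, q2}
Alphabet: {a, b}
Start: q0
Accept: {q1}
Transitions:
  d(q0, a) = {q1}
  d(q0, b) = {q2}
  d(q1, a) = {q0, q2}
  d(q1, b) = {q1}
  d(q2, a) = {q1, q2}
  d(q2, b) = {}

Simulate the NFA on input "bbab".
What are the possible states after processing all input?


Start: {q0}
  --b--> {q2}
  --b--> {}
  --a--> {}
  --b--> {}

{} (empty set, no valid transitions)


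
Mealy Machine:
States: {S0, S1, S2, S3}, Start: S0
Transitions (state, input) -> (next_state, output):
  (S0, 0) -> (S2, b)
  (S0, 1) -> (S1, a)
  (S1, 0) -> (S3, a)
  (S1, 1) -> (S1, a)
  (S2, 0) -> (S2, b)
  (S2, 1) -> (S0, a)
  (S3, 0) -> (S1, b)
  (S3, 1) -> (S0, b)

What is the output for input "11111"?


Step-by-step:
  (S0, 1) -> (S1, a)
  (S1, 1) -> (S1, a)
  (S1, 1) -> (S1, a)
  (S1, 1) -> (S1, a)
  (S1, 1) -> (S1, a)

"aaaaa"


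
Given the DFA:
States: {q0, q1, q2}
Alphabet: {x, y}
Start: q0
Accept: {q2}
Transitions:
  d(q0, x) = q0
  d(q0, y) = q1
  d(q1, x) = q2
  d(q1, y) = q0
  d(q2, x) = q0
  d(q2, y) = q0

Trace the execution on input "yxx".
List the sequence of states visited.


Input: yxx
d(q0, y) = q1
d(q1, x) = q2
d(q2, x) = q0


q0 -> q1 -> q2 -> q0


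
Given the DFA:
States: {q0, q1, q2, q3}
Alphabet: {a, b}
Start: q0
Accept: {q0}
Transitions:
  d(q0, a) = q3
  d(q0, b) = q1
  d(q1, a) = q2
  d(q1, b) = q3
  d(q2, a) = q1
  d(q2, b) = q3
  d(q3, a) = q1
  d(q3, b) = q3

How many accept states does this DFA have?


Accept states listed: {q0}
Counting: q0(1)

1


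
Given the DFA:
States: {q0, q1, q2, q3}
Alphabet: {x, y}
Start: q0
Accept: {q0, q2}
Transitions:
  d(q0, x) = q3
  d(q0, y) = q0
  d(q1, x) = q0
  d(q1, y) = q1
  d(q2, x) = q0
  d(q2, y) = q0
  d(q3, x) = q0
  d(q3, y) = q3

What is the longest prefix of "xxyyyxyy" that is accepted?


Run the DFA, marking each prefix where the state is accepting:
  "" -> q0 [accept]
  "x" -> q3 [reject]
  "xx" -> q0 [accept]
  "xxy" -> q0 [accept]
  "xxyy" -> q0 [accept]
  "xxyyy" -> q0 [accept]
  "xxyyyx" -> q3 [reject]
  "xxyyyxy" -> q3 [reject]
  "xxyyyxyy" -> q3 [reject]

"xxyyy"


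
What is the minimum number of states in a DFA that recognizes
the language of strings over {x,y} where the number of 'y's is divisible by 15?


States track (count of 'y') mod 15.
Need 15 states: one per remainder 0..14; accept = remainder 0.

15


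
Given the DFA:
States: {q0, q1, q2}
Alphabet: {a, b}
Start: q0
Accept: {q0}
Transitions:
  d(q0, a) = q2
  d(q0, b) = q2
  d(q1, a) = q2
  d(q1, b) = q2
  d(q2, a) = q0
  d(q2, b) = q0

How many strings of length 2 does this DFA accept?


Enumerating all length-2 strings:
  "aa" -> q0 [accept]
  "ab" -> q0 [accept]
  "ba" -> q0 [accept]
  "bb" -> q0 [accept]

4 out of 4


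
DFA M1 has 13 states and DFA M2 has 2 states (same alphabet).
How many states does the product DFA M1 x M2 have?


Product construction pairs every M1 state with every M2 state.
13 * 2 = 26

26


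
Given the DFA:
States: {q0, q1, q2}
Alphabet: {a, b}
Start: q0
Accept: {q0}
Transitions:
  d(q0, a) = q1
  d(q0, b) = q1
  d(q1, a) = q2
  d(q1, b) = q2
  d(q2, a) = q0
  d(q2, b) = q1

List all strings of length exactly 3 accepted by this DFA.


All strings of length 3: 8 total
Accepted: 4

"aaa", "aba", "baa", "bba"


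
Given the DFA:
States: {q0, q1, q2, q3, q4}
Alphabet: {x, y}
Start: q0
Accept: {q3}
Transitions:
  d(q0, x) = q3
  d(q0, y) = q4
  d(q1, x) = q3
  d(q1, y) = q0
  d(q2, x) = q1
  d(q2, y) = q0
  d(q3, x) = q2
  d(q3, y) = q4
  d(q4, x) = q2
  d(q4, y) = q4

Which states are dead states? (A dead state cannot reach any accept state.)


Forward reachability from each state:
  q0 -> reaches accept state q3 (live)
  q1 -> reaches accept state q3 (live)
  q2 -> reaches accept state q3 (live)
  q3 -> reaches accept state q3 (live)
  q4 -> reaches accept state q3 (live)

None (all states can reach an accept state)


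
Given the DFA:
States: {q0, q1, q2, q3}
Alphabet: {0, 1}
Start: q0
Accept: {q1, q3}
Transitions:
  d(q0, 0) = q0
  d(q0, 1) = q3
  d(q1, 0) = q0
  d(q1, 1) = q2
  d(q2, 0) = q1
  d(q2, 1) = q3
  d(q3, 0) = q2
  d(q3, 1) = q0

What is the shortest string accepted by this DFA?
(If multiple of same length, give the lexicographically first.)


BFS by string length (lex-first path to each state shown):
  len 0: q0<-""
  len 1: q0<-"0", q3<-"1"
Found accept state at length 1.

"1"


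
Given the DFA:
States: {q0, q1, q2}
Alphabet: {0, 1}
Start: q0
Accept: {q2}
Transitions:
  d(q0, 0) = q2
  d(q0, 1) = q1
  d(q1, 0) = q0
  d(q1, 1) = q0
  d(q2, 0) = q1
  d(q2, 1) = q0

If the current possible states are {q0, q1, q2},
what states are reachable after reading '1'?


Apply transition on '1' from each current state:
  d(q0, 1) = q1
  d(q1, 1) = q0
  d(q2, 1) = q0

{q0, q1}


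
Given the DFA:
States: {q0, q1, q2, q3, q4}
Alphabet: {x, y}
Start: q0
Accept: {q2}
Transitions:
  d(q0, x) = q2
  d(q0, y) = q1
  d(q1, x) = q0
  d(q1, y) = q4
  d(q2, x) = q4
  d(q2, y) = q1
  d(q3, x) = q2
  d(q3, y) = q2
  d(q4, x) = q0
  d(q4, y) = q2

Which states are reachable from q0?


BFS from q0:
  layer 0: {q0}
  layer 1: {q1, q2}
  layer 2: {q4}

{q0, q1, q2, q4}


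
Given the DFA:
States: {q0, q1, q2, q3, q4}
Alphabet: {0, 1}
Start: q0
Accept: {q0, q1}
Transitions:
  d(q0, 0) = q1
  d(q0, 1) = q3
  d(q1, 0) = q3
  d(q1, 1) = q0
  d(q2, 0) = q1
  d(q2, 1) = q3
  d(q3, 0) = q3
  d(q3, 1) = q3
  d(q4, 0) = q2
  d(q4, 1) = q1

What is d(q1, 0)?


Looking up transition d(q1, 0)

q3


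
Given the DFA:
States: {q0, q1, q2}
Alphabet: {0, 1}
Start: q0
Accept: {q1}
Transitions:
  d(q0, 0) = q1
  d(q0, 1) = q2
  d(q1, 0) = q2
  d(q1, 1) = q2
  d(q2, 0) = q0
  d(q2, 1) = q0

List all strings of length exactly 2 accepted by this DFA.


All strings of length 2: 4 total
Accepted: 0

None


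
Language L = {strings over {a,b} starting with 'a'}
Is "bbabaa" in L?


first symbol = 'b'

No, "bbabaa" is not in L


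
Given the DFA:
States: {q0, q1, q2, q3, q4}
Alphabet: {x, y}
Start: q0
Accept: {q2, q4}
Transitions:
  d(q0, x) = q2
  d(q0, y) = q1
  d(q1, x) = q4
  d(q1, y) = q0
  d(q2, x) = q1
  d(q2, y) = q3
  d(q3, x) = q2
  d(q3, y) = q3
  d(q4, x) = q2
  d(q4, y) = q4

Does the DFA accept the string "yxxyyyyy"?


Trace: q0 -> q1 -> q4 -> q2 -> q3 -> q3 -> q3 -> q3 -> q3
Final state: q3
Accept states: {q2, q4}

No, rejected (final state q3 is not an accept state)


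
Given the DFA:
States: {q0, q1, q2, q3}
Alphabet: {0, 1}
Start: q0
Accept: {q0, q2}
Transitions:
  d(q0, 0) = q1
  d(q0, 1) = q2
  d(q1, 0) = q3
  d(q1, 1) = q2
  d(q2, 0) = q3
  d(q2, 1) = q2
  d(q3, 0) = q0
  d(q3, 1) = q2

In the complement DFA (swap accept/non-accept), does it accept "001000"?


Trace: q0 -> q1 -> q3 -> q2 -> q3 -> q0 -> q1
Final: q1
Original accept: {q0, q2}
Complement: q1 is not in original accept

Yes, complement accepts (original rejects)


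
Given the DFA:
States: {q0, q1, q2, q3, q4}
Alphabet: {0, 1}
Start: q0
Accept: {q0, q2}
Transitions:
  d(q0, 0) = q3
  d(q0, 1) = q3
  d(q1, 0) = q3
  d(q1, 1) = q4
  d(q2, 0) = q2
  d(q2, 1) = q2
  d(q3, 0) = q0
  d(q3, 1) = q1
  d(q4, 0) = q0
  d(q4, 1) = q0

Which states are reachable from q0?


BFS from q0:
  layer 0: {q0}
  layer 1: {q3}
  layer 2: {q1}
  layer 3: {q4}

{q0, q1, q3, q4}


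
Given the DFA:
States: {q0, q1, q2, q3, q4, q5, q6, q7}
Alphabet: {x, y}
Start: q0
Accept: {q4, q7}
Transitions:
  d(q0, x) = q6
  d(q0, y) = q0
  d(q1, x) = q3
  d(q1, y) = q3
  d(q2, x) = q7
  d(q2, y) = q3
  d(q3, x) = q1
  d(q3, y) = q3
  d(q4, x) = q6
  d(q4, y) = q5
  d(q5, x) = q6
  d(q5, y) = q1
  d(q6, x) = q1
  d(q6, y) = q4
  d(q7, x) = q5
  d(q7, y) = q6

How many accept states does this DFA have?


Accept states listed: {q4, q7}
Counting: q4(1) q7(2)

2


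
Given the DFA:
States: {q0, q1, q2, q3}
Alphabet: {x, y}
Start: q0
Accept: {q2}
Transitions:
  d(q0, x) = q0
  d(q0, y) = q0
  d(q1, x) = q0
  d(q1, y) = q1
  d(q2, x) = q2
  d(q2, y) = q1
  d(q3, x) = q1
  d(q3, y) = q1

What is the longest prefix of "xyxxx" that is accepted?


Run the DFA, marking each prefix where the state is accepting:
  "" -> q0 [reject]
  "x" -> q0 [reject]
  "xy" -> q0 [reject]
  "xyx" -> q0 [reject]
  "xyxx" -> q0 [reject]
  "xyxxx" -> q0 [reject]

No prefix is accepted


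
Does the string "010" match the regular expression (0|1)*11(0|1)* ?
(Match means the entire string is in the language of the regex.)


|string| = 3; first = '0'; last = '0'

No, "010" does not match (0|1)*11(0|1)*


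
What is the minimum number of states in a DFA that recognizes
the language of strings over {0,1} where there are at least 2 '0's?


States: count = 0, 1, ..., 1, and a final '>= 2' state.
Total: 2 + 1 = 3. Accept = '>= 2' state.

3


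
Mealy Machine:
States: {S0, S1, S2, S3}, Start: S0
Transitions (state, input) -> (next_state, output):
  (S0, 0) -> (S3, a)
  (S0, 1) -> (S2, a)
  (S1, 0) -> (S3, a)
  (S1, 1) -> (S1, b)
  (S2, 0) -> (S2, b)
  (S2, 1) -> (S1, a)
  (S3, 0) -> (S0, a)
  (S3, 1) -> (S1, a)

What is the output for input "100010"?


Step-by-step:
  (S0, 1) -> (S2, a)
  (S2, 0) -> (S2, b)
  (S2, 0) -> (S2, b)
  (S2, 0) -> (S2, b)
  (S2, 1) -> (S1, a)
  (S1, 0) -> (S3, a)

"abbbaa"


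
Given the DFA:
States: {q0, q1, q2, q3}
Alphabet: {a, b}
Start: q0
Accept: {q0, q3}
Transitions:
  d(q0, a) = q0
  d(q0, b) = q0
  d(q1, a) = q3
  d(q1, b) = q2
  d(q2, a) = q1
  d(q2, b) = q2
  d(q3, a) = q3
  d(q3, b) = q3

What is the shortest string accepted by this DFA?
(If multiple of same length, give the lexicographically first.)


BFS by string length (lex-first path to each state shown):
  len 0: q0<-""
Found accept state at length 0.

"" (empty string)


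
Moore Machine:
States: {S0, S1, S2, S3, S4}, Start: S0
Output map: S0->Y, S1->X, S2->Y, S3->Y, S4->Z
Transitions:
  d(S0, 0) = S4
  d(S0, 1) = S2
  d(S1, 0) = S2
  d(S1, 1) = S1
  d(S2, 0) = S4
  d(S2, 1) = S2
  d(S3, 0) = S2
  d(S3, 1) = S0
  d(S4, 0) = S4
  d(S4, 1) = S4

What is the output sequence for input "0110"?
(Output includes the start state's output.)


Start: S0 (output Y)
  --0--> S4 (output Z)
  --1--> S4 (output Z)
  --1--> S4 (output Z)
  --0--> S4 (output Z)

"YZZZZ"


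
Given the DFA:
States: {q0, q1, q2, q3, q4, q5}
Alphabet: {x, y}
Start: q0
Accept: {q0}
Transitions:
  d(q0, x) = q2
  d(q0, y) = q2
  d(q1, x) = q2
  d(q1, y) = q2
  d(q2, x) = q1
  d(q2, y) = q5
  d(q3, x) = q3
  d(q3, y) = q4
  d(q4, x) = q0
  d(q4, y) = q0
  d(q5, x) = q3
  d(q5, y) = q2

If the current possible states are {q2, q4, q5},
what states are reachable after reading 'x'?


Apply transition on 'x' from each current state:
  d(q2, x) = q1
  d(q4, x) = q0
  d(q5, x) = q3

{q0, q1, q3}


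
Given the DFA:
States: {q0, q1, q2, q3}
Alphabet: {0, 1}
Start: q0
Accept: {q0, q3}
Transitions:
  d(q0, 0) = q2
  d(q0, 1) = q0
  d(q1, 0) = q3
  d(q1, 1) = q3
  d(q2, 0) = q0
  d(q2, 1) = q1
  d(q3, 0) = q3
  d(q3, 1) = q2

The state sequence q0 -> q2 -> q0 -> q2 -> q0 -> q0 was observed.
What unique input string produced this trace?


Trace back each transition to find the symbol:
  q0 --[0]--> q2
  q2 --[0]--> q0
  q0 --[0]--> q2
  q2 --[0]--> q0
  q0 --[1]--> q0

"00001"


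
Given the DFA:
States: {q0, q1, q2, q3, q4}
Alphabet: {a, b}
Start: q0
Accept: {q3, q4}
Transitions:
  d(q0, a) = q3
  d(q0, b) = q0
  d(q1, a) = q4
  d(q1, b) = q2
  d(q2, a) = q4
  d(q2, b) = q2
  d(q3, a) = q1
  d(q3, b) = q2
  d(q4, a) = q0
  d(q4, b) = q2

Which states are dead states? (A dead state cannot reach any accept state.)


Forward reachability from each state:
  q0 -> reaches accept state q3 (live)
  q1 -> reaches accept state q3 (live)
  q2 -> reaches accept state q3 (live)
  q3 -> reaches accept state q3 (live)
  q4 -> reaches accept state q3 (live)

None (all states can reach an accept state)


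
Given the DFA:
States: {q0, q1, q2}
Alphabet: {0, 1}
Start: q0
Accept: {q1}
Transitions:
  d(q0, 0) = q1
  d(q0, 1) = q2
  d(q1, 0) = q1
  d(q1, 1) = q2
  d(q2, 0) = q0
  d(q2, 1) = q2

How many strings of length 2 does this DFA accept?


Enumerating all length-2 strings:
  "00" -> q1 [accept]
  "01" -> q2 [reject]
  "10" -> q0 [reject]
  "11" -> q2 [reject]

1 out of 4


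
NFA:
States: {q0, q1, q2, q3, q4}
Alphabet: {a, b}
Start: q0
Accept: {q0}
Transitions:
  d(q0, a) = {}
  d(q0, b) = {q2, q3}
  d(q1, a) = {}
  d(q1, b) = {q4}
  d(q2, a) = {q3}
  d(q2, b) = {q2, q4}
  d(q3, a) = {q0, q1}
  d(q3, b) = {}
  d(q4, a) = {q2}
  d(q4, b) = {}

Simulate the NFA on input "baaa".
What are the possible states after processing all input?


Start: {q0}
  --b--> {q2, q3}
  --a--> {q0, q1, q3}
  --a--> {q0, q1}
  --a--> {}

{} (empty set, no valid transitions)


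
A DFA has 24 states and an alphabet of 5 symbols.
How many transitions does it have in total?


Each state has exactly one transition per symbol.
24 * 5 = 120

120


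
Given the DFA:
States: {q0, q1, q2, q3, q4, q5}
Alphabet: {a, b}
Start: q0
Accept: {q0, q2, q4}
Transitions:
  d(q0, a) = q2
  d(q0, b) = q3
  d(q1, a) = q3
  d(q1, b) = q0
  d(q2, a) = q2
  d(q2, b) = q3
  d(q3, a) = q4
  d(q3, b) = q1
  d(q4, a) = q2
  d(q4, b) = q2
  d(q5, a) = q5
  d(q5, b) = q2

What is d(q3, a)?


Looking up transition d(q3, a)

q4


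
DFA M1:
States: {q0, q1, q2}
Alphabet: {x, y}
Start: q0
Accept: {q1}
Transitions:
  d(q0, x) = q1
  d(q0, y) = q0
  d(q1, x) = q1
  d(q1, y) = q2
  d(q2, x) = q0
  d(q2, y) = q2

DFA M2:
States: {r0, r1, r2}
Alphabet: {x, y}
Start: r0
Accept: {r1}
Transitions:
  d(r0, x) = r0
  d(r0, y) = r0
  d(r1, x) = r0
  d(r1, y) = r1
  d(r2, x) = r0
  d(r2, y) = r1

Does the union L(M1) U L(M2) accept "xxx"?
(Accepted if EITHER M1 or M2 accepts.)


M1: final=q1 accepted=True
M2: final=r0 accepted=False

Yes, union accepts


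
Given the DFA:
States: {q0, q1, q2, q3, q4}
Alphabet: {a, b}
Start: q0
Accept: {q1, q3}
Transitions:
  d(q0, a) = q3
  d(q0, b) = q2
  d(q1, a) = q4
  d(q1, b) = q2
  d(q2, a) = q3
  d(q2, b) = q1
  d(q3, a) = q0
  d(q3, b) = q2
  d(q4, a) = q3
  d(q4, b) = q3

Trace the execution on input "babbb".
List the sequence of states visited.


Input: babbb
d(q0, b) = q2
d(q2, a) = q3
d(q3, b) = q2
d(q2, b) = q1
d(q1, b) = q2


q0 -> q2 -> q3 -> q2 -> q1 -> q2


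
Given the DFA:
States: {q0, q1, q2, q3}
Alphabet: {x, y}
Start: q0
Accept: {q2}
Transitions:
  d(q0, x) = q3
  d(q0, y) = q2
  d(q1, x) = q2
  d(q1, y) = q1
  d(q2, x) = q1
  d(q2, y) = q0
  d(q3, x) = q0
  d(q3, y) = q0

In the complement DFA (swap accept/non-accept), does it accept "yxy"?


Trace: q0 -> q2 -> q1 -> q1
Final: q1
Original accept: {q2}
Complement: q1 is not in original accept

Yes, complement accepts (original rejects)


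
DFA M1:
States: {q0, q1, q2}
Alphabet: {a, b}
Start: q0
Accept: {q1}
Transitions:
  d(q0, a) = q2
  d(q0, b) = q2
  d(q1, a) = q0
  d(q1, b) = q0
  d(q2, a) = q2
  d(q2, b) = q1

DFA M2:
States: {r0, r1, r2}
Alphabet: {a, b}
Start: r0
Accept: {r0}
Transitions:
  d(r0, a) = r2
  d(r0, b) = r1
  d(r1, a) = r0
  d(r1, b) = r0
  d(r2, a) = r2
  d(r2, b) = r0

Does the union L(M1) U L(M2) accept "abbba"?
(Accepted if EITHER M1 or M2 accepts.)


M1: final=q2 accepted=False
M2: final=r2 accepted=False

No, union rejects (neither accepts)


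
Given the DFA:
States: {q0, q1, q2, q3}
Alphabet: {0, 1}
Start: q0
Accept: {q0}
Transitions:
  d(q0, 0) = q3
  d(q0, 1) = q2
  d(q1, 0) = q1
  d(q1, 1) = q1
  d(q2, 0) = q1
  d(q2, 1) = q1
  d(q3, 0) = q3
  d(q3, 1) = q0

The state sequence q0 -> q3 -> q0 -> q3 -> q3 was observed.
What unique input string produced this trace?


Trace back each transition to find the symbol:
  q0 --[0]--> q3
  q3 --[1]--> q0
  q0 --[0]--> q3
  q3 --[0]--> q3

"0100"


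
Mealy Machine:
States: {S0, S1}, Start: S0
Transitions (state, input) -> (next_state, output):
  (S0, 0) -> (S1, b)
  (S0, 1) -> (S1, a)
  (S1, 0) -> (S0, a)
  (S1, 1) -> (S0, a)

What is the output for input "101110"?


Step-by-step:
  (S0, 1) -> (S1, a)
  (S1, 0) -> (S0, a)
  (S0, 1) -> (S1, a)
  (S1, 1) -> (S0, a)
  (S0, 1) -> (S1, a)
  (S1, 0) -> (S0, a)

"aaaaaa"


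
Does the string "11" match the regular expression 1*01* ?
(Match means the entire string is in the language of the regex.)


|string| = 2; first = '1'; last = '1'

No, "11" does not match 1*01*


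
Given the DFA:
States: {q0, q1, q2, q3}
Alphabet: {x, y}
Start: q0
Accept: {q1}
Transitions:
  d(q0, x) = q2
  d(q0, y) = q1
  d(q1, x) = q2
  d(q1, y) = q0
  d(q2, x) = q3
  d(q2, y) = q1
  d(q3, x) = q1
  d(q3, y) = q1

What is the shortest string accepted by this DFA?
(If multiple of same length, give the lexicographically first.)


BFS by string length (lex-first path to each state shown):
  len 0: q0<-""
  len 1: q1<-"y", q2<-"x"
Found accept state at length 1.

"y"


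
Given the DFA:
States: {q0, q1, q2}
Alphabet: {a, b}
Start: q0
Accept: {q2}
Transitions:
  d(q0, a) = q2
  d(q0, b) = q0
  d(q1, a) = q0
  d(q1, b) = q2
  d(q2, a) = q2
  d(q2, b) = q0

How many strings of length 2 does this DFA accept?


Enumerating all length-2 strings:
  "aa" -> q2 [accept]
  "ab" -> q0 [reject]
  "ba" -> q2 [accept]
  "bb" -> q0 [reject]

2 out of 4


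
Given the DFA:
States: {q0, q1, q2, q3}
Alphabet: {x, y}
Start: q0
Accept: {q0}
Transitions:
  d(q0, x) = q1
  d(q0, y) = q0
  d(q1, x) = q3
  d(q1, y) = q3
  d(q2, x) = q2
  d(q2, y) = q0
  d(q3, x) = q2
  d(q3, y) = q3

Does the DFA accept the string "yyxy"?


Trace: q0 -> q0 -> q0 -> q1 -> q3
Final state: q3
Accept states: {q0}

No, rejected (final state q3 is not an accept state)


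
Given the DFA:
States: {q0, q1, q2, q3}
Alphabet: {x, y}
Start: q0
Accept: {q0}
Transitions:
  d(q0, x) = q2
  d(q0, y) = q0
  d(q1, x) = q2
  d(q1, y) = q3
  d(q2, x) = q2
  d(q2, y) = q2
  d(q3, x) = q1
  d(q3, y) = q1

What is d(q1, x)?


Looking up transition d(q1, x)

q2


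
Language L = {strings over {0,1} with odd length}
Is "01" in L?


length = 2; 2 mod 2 = 0

No, "01" is not in L


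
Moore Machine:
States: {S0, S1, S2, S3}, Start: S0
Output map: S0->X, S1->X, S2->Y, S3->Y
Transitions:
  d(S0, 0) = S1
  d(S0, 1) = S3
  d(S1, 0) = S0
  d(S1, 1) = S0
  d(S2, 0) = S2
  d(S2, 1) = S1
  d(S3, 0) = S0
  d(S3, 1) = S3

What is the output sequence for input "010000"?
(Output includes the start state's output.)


Start: S0 (output X)
  --0--> S1 (output X)
  --1--> S0 (output X)
  --0--> S1 (output X)
  --0--> S0 (output X)
  --0--> S1 (output X)
  --0--> S0 (output X)

"XXXXXXX"


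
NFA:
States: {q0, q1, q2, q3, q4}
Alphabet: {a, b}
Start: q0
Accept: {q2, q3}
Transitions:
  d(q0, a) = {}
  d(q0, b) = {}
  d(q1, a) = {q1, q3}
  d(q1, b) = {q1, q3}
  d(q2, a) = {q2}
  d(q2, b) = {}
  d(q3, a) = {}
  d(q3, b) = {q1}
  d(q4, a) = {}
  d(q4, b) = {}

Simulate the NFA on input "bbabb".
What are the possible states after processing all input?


Start: {q0}
  --b--> {}
  --b--> {}
  --a--> {}
  --b--> {}
  --b--> {}

{} (empty set, no valid transitions)


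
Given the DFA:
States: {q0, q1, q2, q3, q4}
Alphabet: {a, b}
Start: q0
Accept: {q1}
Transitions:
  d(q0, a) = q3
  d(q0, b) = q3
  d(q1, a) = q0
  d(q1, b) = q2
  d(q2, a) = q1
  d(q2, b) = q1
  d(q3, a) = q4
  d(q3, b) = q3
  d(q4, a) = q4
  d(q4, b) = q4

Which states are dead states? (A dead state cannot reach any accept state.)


Forward reachability from each state:
  q0 -> reaches {q0, q3, q4}, no accept state (dead)
  q1 -> reaches accept state q1 (live)
  q2 -> reaches accept state q1 (live)
  q3 -> reaches {q3, q4}, no accept state (dead)
  q4 -> reaches {q4}, no accept state (dead)

{q0, q3, q4}


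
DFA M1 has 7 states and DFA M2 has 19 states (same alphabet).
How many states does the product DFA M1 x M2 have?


Product construction pairs every M1 state with every M2 state.
7 * 19 = 133

133


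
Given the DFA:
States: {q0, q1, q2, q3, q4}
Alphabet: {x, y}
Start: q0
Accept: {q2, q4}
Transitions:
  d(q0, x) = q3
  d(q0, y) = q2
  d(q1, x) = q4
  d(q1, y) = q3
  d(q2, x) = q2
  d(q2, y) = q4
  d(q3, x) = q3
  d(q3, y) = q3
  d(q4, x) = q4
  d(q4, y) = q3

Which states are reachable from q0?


BFS from q0:
  layer 0: {q0}
  layer 1: {q2, q3}
  layer 2: {q4}

{q0, q2, q3, q4}


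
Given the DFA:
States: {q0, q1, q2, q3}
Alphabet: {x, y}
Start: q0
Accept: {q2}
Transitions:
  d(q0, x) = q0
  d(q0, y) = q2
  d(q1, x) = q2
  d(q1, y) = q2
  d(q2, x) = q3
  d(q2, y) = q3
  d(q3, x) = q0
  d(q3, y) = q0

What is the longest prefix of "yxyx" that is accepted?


Run the DFA, marking each prefix where the state is accepting:
  "" -> q0 [reject]
  "y" -> q2 [accept]
  "yx" -> q3 [reject]
  "yxy" -> q0 [reject]
  "yxyx" -> q0 [reject]

"y"


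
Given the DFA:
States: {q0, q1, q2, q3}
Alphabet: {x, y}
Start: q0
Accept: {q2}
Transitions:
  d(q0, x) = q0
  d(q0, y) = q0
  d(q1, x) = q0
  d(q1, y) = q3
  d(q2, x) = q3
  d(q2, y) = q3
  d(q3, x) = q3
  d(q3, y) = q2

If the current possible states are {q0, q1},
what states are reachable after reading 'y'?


Apply transition on 'y' from each current state:
  d(q0, y) = q0
  d(q1, y) = q3

{q0, q3}


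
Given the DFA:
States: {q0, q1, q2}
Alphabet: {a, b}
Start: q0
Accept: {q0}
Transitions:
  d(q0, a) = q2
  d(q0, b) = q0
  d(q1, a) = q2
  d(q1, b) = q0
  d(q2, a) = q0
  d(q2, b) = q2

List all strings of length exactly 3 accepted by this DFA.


All strings of length 3: 8 total
Accepted: 4

"aab", "aba", "baa", "bbb"


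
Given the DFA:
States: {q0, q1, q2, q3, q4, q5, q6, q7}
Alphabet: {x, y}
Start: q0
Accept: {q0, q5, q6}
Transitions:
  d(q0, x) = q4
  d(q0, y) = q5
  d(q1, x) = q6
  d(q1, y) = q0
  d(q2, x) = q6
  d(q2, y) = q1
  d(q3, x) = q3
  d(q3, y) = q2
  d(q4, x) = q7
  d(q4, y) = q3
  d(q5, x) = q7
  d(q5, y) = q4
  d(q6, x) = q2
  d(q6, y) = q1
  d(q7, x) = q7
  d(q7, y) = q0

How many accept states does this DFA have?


Accept states listed: {q0, q5, q6}
Counting: q0(1) q5(2) q6(3)

3


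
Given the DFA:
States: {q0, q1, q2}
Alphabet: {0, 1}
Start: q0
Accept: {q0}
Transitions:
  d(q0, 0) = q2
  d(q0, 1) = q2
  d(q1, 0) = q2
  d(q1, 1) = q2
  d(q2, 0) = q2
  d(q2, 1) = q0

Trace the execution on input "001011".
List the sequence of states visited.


Input: 001011
d(q0, 0) = q2
d(q2, 0) = q2
d(q2, 1) = q0
d(q0, 0) = q2
d(q2, 1) = q0
d(q0, 1) = q2


q0 -> q2 -> q2 -> q0 -> q2 -> q0 -> q2


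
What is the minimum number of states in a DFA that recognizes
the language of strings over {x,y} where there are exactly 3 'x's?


States: count = 0, 1, ..., 3 (that's 4 states), plus a dead state for count > 3.
Total: 4 + 1 = 5. Accept = count-3 state.

5


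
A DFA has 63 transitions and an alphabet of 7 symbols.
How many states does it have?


Each state has exactly one transition per symbol.
states = transitions / |alphabet| = 63 / 7 = 9

9


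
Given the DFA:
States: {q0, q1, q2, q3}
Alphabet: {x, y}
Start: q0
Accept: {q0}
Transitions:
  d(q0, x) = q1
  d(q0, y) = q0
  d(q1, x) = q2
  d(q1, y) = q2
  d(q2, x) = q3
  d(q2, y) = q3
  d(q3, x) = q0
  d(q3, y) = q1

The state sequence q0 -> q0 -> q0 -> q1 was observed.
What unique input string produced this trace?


Trace back each transition to find the symbol:
  q0 --[y]--> q0
  q0 --[y]--> q0
  q0 --[x]--> q1

"yyx"


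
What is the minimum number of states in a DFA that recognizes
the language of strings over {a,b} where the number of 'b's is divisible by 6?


States track (count of 'b') mod 6.
Need 6 states: one per remainder 0..5; accept = remainder 0.

6


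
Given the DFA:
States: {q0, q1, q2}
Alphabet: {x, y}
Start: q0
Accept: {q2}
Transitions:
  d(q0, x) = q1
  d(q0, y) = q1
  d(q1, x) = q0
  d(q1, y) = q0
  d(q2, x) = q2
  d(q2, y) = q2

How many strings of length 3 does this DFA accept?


Enumerating all length-3 strings:
  "xxx" -> q1 [reject]
  "xxy" -> q1 [reject]
  "xyx" -> q1 [reject]
  "xyy" -> q1 [reject]
  "yxx" -> q1 [reject]
  "yxy" -> q1 [reject]
  "yyx" -> q1 [reject]
  "yyy" -> q1 [reject]

0 out of 8


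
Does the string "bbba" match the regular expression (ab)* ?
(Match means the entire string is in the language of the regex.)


|string| = 4; first = 'b'; last = 'a'

No, "bbba" does not match (ab)*


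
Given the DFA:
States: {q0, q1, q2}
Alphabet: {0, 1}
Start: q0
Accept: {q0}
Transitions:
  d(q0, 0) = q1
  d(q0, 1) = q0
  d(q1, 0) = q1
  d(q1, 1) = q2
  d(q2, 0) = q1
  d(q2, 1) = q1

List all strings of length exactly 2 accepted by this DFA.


All strings of length 2: 4 total
Accepted: 1

"11"


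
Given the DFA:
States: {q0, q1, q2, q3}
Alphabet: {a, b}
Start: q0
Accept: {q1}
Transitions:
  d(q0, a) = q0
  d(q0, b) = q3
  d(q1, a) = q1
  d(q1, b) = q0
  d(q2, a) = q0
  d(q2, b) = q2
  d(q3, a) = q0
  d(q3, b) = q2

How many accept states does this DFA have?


Accept states listed: {q1}
Counting: q1(1)

1


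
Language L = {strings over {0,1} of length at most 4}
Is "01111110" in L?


length = 8

No, "01111110" is not in L


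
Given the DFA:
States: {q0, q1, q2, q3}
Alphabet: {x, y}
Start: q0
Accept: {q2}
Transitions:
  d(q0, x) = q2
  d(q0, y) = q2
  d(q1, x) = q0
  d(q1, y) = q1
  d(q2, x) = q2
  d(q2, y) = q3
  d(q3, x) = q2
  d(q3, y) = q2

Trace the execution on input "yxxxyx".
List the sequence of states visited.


Input: yxxxyx
d(q0, y) = q2
d(q2, x) = q2
d(q2, x) = q2
d(q2, x) = q2
d(q2, y) = q3
d(q3, x) = q2


q0 -> q2 -> q2 -> q2 -> q2 -> q3 -> q2


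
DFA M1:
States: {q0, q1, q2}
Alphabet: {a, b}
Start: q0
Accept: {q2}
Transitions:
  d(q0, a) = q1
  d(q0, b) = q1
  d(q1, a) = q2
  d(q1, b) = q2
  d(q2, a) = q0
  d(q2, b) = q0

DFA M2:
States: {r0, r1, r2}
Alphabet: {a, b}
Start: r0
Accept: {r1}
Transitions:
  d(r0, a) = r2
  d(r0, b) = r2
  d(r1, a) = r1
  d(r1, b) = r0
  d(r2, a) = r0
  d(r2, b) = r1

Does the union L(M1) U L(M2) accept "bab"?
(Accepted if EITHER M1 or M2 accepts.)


M1: final=q0 accepted=False
M2: final=r2 accepted=False

No, union rejects (neither accepts)


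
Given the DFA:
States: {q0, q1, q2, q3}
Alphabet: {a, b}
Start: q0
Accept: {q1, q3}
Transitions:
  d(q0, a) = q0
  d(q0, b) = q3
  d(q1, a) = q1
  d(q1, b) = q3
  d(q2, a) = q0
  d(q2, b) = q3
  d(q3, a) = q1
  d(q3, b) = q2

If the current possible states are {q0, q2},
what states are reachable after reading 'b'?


Apply transition on 'b' from each current state:
  d(q0, b) = q3
  d(q2, b) = q3

{q3}


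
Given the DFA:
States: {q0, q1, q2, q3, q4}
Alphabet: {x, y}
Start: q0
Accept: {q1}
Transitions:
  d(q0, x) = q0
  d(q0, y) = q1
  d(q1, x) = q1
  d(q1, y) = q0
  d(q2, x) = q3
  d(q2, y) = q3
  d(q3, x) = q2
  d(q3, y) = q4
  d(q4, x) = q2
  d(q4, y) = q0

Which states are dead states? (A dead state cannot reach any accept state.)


Forward reachability from each state:
  q0 -> reaches accept state q1 (live)
  q1 -> reaches accept state q1 (live)
  q2 -> reaches accept state q1 (live)
  q3 -> reaches accept state q1 (live)
  q4 -> reaches accept state q1 (live)

None (all states can reach an accept state)


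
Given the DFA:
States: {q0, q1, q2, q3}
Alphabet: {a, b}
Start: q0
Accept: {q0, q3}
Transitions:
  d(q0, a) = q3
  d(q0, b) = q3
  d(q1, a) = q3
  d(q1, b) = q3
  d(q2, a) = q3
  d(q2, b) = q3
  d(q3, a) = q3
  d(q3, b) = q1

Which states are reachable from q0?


BFS from q0:
  layer 0: {q0}
  layer 1: {q3}
  layer 2: {q1}

{q0, q1, q3}


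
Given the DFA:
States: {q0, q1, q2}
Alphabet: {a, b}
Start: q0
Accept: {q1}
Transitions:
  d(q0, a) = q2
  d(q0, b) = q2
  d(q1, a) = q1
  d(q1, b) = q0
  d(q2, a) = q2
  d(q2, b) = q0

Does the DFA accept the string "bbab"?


Trace: q0 -> q2 -> q0 -> q2 -> q0
Final state: q0
Accept states: {q1}

No, rejected (final state q0 is not an accept state)


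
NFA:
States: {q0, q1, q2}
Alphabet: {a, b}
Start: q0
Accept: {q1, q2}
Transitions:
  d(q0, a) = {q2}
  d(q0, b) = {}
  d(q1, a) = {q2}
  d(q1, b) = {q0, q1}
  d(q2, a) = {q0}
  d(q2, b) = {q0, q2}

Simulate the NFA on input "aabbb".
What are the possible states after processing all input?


Start: {q0}
  --a--> {q2}
  --a--> {q0}
  --b--> {}
  --b--> {}
  --b--> {}

{} (empty set, no valid transitions)
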